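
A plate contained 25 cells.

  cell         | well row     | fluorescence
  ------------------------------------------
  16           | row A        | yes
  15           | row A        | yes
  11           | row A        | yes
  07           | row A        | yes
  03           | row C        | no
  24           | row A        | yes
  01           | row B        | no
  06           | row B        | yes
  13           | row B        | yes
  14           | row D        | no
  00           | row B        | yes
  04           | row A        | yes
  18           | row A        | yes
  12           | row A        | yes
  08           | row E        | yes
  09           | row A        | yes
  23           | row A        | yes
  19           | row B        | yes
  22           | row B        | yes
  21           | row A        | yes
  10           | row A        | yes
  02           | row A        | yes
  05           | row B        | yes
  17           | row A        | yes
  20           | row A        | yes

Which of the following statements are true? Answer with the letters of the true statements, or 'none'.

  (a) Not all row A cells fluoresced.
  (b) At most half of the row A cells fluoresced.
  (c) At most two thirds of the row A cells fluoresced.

|A| = 15, |A ∩ B| = 15, |A ∖ B| = 0.
(a) A ⊄ B (|A ∖ B| ≥ 1): fails.
(b) |A ∩ B| ≤ |A ∖ B|: fails.
(c) |A ∩ B| / |A| ≤ 2/3: fails.

none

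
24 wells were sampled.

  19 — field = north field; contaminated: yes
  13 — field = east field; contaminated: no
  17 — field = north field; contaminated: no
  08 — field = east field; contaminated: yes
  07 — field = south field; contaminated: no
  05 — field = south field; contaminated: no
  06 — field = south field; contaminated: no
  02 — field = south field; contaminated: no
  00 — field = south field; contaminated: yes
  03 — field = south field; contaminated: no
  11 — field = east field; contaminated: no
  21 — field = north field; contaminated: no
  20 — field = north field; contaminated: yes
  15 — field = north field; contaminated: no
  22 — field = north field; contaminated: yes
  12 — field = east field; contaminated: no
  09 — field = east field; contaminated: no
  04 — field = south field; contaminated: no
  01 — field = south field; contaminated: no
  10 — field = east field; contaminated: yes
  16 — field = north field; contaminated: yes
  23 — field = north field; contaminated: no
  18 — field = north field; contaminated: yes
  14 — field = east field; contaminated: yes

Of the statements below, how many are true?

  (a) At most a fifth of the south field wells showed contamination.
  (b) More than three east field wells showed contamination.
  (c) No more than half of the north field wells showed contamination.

(a) south field: |A| = 8, |A ∩ B| = 1; needs |A ∩ B| / |A| ≤ 1/5 — true.
(b) east field: |A| = 7, |A ∩ B| = 3; needs |A ∩ B| > 3 — false.
(c) north field: |A| = 9, |A ∩ B| = 5; needs |A ∩ B| ≤ |A ∖ B| — false.

1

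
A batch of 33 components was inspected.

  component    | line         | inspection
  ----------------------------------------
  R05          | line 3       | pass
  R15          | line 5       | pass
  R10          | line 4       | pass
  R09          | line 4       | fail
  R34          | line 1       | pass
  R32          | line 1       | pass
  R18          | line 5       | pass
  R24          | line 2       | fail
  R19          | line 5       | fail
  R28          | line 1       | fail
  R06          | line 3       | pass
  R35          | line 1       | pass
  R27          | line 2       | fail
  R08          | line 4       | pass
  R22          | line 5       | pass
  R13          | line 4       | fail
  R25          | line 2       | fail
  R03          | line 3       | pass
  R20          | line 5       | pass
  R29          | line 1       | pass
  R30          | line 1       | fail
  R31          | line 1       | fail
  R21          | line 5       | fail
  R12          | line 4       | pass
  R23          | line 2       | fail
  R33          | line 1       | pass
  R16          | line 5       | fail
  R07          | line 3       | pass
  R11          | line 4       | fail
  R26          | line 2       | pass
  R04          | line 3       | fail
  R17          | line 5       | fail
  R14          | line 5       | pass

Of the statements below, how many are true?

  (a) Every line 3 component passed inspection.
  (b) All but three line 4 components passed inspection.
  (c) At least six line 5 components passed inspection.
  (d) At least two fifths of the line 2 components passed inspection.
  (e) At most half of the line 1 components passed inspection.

(a) line 3: |A| = 5, |A ∩ B| = 4; needs A ⊆ B, i.e. every element of A is in B (|A ∖ B| = 0) — false.
(b) line 4: |A| = 6, |A ∩ B| = 3; needs |A ∖ B| = 3 — true.
(c) line 5: |A| = 9, |A ∩ B| = 5; needs |A ∩ B| ≥ 6 — false.
(d) line 2: |A| = 5, |A ∩ B| = 1; needs |A ∩ B| / |A| ≥ 2/5 — false.
(e) line 1: |A| = 8, |A ∩ B| = 5; needs |A ∩ B| ≤ |A ∖ B| — false.

1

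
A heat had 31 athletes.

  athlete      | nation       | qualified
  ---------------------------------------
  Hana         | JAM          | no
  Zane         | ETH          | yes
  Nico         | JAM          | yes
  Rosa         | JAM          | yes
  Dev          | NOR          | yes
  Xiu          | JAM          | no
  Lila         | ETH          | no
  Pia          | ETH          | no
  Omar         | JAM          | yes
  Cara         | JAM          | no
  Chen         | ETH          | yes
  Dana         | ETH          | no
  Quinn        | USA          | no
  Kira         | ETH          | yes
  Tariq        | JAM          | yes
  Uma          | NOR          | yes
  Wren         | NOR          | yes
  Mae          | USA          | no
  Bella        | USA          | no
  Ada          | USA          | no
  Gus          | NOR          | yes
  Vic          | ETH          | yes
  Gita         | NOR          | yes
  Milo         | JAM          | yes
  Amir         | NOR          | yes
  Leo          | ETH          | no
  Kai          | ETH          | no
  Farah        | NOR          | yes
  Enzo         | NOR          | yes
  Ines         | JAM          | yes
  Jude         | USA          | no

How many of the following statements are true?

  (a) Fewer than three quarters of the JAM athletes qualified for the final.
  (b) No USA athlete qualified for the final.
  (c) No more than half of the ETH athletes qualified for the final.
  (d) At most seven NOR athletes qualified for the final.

3

(a) JAM: |A| = 9, |A ∩ B| = 6; needs |A ∩ B| / |A| < 3/4 — true.
(b) USA: |A| = 5, |A ∩ B| = 0; needs A ∩ B = ∅ (|A ∩ B| = 0) — true.
(c) ETH: |A| = 9, |A ∩ B| = 4; needs |A ∩ B| ≤ |A ∖ B| — true.
(d) NOR: |A| = 8, |A ∩ B| = 8; needs |A ∩ B| ≤ 7 — false.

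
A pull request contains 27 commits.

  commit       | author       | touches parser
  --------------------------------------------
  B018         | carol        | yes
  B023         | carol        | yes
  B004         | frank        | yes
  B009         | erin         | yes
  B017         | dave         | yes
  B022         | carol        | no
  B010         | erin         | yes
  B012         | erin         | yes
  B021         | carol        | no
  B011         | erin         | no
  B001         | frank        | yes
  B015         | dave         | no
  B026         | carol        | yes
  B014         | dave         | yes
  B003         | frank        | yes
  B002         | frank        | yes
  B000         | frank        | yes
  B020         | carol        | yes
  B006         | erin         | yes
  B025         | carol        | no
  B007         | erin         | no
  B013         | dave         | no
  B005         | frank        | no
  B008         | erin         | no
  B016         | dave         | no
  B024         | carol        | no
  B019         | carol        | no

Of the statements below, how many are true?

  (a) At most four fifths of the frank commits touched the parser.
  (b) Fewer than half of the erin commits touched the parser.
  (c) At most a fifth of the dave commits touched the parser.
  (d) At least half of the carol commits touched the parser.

0

(a) frank: |A| = 6, |A ∩ B| = 5; needs |A ∩ B| / |A| ≤ 4/5 — false.
(b) erin: |A| = 7, |A ∩ B| = 4; needs |A ∩ B| < |A ∖ B| — false.
(c) dave: |A| = 5, |A ∩ B| = 2; needs |A ∩ B| / |A| ≤ 1/5 — false.
(d) carol: |A| = 9, |A ∩ B| = 4; needs |A ∩ B| ≥ |A ∖ B| — false.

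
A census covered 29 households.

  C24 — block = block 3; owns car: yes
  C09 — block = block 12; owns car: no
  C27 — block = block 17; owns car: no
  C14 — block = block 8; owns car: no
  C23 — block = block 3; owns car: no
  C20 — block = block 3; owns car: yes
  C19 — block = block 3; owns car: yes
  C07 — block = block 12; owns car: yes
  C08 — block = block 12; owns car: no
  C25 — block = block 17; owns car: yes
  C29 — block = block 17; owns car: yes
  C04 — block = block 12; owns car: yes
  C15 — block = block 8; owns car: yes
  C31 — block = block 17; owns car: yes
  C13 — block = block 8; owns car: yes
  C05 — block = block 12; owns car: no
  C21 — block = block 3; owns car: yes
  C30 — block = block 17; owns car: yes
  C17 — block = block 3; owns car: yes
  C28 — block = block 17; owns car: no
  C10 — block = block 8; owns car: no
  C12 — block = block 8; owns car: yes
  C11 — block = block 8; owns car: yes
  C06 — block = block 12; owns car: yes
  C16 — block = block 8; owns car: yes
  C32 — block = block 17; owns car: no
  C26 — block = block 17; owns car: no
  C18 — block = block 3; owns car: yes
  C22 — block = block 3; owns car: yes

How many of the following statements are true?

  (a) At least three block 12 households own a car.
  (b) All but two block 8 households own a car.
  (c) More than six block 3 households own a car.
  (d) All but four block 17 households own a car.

(a) block 12: |A| = 6, |A ∩ B| = 3; needs |A ∩ B| ≥ 3 — true.
(b) block 8: |A| = 7, |A ∩ B| = 5; needs |A ∖ B| = 2 — true.
(c) block 3: |A| = 8, |A ∩ B| = 7; needs |A ∩ B| > 6 — true.
(d) block 17: |A| = 8, |A ∩ B| = 4; needs |A ∖ B| = 4 — true.

4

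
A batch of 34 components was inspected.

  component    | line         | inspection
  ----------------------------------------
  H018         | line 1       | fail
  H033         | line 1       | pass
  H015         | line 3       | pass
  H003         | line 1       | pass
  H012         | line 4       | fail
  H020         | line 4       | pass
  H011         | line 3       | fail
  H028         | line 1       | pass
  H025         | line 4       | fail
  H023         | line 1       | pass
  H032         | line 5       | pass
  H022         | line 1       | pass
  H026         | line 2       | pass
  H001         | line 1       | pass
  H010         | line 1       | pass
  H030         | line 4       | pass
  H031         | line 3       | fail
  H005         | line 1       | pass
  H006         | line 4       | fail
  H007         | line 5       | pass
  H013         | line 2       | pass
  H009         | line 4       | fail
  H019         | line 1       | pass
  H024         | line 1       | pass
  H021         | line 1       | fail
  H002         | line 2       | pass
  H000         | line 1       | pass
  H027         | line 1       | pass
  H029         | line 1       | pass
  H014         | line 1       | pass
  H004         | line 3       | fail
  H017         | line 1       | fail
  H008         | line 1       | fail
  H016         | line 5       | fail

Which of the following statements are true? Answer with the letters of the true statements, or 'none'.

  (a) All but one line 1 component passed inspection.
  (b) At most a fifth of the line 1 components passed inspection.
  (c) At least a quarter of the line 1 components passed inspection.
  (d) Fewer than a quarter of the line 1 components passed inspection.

(c)

|A| = 18, |A ∩ B| = 14, |A ∖ B| = 4.
(a) |A ∖ B| = 1: fails.
(b) |A ∩ B| / |A| ≤ 1/5: fails.
(c) |A ∩ B| / |A| ≥ 1/4: holds.
(d) |A ∩ B| / |A| < 1/4: fails.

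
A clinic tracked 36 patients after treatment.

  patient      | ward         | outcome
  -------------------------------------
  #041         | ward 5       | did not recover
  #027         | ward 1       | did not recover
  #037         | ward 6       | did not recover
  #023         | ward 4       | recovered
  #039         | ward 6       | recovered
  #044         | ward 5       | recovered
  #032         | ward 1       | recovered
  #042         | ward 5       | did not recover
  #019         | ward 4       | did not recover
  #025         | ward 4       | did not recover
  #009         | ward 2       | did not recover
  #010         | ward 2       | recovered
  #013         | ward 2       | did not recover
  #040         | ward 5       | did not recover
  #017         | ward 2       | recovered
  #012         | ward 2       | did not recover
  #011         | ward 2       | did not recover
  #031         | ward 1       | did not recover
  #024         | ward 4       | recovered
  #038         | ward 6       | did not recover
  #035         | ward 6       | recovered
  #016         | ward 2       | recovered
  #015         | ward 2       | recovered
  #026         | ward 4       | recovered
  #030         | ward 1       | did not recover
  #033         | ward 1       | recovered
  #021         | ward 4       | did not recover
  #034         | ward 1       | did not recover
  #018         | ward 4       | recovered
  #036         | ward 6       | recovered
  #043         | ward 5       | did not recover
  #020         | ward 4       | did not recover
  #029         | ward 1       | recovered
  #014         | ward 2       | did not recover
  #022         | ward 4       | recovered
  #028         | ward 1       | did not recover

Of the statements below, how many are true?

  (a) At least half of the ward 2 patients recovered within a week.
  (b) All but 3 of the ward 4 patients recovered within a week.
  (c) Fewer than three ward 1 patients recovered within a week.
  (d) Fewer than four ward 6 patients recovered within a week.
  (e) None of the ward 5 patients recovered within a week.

(a) ward 2: |A| = 9, |A ∩ B| = 4; needs |A ∩ B| ≥ |A ∖ B| — false.
(b) ward 4: |A| = 9, |A ∩ B| = 5; needs |A ∖ B| = 3 — false.
(c) ward 1: |A| = 8, |A ∩ B| = 3; needs |A ∩ B| < 3 — false.
(d) ward 6: |A| = 5, |A ∩ B| = 3; needs |A ∩ B| < 4 — true.
(e) ward 5: |A| = 5, |A ∩ B| = 1; needs A ∩ B = ∅ (|A ∩ B| = 0) — false.

1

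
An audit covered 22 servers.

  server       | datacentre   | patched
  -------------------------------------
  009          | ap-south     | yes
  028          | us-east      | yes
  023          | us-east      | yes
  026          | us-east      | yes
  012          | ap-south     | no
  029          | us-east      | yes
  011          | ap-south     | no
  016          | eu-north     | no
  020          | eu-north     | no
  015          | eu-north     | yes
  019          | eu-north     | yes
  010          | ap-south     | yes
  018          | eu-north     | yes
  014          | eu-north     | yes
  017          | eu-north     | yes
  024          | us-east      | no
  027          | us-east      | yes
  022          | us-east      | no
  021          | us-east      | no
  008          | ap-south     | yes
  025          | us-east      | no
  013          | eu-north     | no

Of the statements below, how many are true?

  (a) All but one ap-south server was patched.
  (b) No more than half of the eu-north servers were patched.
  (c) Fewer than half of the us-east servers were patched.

(a) ap-south: |A| = 5, |A ∩ B| = 3; needs |A ∖ B| = 1 — false.
(b) eu-north: |A| = 8, |A ∩ B| = 5; needs |A ∩ B| ≤ |A ∖ B| — false.
(c) us-east: |A| = 9, |A ∩ B| = 5; needs |A ∩ B| < |A ∖ B| — false.

0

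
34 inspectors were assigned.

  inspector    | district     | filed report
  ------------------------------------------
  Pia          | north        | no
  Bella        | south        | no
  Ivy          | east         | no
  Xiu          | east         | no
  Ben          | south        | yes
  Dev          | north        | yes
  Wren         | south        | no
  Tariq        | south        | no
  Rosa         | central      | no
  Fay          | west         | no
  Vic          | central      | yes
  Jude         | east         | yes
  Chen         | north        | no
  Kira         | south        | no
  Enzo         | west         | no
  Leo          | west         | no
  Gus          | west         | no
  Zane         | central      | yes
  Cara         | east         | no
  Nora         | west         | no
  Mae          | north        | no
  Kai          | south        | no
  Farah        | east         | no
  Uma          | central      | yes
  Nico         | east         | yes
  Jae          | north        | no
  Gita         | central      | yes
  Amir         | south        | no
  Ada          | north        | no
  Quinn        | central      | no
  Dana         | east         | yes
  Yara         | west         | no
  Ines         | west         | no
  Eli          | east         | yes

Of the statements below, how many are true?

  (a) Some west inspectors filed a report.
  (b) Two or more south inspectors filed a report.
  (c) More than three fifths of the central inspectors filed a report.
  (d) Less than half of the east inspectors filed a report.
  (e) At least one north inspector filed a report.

(a) west: |A| = 7, |A ∩ B| = 0; needs A ∩ B ≠ ∅ (|A ∩ B| ≥ 1) — false.
(b) south: |A| = 7, |A ∩ B| = 1; needs |A ∩ B| ≥ 2 — false.
(c) central: |A| = 6, |A ∩ B| = 4; needs |A ∩ B| / |A| > 3/5 — true.
(d) east: |A| = 8, |A ∩ B| = 4; needs |A ∩ B| < |A ∖ B| — false.
(e) north: |A| = 6, |A ∩ B| = 1; needs A ∩ B ≠ ∅ (|A ∩ B| ≥ 1) — true.

2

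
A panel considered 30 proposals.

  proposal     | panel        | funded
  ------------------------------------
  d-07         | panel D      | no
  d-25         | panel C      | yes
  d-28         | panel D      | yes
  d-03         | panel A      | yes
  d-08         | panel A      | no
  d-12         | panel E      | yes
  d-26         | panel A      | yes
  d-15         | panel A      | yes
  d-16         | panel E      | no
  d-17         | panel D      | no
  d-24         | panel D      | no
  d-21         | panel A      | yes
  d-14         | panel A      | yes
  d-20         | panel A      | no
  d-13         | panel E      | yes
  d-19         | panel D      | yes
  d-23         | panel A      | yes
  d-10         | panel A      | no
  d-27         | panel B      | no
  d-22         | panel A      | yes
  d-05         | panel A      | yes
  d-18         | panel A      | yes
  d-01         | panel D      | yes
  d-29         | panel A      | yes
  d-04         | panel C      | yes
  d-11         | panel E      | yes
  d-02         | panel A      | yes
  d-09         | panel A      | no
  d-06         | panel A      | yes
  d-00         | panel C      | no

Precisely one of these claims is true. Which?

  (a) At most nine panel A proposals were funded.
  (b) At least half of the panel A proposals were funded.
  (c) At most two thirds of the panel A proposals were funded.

|A| = 16, |A ∩ B| = 12, |A ∖ B| = 4.
(a) requires |A ∩ B| ≤ 9: false.
(b) requires |A ∩ B| ≥ |A ∖ B|: true.
(c) requires |A ∩ B| / |A| ≤ 2/3: false.

(b)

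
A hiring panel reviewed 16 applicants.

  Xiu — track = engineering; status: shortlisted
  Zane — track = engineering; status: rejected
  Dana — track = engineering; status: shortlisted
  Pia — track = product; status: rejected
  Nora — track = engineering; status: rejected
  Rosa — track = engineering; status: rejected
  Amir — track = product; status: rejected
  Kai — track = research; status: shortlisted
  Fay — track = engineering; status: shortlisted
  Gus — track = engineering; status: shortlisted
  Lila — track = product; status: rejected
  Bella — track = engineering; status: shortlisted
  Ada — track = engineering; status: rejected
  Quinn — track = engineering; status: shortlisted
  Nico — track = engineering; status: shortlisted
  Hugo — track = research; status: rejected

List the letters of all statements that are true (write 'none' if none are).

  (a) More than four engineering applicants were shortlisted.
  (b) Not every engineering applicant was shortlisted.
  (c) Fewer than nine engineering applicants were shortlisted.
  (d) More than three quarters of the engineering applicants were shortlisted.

(a), (b), (c)

|A| = 11, |A ∩ B| = 7, |A ∖ B| = 4.
(a) |A ∩ B| > 4: holds.
(b) A ⊄ B (|A ∖ B| ≥ 1): holds.
(c) |A ∩ B| < 9: holds.
(d) |A ∩ B| / |A| > 3/4: fails.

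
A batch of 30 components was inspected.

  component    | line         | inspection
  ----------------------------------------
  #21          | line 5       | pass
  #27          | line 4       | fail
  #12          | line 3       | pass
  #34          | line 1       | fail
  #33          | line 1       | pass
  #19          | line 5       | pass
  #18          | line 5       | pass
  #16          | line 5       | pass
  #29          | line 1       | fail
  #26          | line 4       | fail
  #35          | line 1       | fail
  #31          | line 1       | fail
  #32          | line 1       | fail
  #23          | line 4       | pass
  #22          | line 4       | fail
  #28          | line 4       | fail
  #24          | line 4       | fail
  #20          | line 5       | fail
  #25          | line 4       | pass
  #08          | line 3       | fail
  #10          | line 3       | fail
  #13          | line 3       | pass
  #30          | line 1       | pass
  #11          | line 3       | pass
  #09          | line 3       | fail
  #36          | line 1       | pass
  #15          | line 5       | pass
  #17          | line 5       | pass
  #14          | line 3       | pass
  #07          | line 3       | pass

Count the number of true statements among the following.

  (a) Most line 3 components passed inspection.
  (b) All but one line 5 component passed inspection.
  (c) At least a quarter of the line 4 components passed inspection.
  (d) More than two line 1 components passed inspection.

4

(a) line 3: |A| = 8, |A ∩ B| = 5; needs |A ∩ B| > |A ∖ B| — true.
(b) line 5: |A| = 7, |A ∩ B| = 6; needs |A ∖ B| = 1 — true.
(c) line 4: |A| = 7, |A ∩ B| = 2; needs |A ∩ B| / |A| ≥ 1/4 — true.
(d) line 1: |A| = 8, |A ∩ B| = 3; needs |A ∩ B| > 2 — true.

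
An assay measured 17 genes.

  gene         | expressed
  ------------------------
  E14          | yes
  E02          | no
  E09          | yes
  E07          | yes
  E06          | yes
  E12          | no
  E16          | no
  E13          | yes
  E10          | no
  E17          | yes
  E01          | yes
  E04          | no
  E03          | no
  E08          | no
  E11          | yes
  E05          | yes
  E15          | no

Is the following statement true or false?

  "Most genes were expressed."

True

The determiner here denotes the relation: |A ∩ B| > |A ∖ B|.
|A| = 17, |A ∩ B| = 9, |A ∖ B| = 8.
9 > 8, so the statement is true.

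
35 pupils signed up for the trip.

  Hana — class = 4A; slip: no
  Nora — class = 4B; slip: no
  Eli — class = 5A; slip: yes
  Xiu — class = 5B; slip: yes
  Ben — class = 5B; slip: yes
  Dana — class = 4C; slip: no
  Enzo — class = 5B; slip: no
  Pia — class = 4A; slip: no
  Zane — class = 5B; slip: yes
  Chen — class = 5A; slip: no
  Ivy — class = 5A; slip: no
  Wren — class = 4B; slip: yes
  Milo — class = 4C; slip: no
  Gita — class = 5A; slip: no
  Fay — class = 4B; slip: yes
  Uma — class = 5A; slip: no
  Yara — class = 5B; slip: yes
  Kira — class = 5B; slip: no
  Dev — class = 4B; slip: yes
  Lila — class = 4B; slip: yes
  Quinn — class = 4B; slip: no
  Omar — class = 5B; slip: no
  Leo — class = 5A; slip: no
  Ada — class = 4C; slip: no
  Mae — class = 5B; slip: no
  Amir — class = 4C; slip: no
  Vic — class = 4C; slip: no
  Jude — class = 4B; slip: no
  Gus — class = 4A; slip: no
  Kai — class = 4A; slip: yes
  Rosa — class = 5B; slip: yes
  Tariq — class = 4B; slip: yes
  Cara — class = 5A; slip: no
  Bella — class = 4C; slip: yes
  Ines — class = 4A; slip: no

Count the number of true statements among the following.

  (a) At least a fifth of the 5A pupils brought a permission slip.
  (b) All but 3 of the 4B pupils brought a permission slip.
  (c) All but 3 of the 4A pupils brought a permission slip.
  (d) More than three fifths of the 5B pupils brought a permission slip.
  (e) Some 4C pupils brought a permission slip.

(a) 5A: |A| = 7, |A ∩ B| = 1; needs |A ∩ B| / |A| ≥ 1/5 — false.
(b) 4B: |A| = 8, |A ∩ B| = 5; needs |A ∖ B| = 3 — true.
(c) 4A: |A| = 5, |A ∩ B| = 1; needs |A ∖ B| = 3 — false.
(d) 5B: |A| = 9, |A ∩ B| = 5; needs |A ∩ B| / |A| > 3/5 — false.
(e) 4C: |A| = 6, |A ∩ B| = 1; needs A ∩ B ≠ ∅ (|A ∩ B| ≥ 1) — true.

2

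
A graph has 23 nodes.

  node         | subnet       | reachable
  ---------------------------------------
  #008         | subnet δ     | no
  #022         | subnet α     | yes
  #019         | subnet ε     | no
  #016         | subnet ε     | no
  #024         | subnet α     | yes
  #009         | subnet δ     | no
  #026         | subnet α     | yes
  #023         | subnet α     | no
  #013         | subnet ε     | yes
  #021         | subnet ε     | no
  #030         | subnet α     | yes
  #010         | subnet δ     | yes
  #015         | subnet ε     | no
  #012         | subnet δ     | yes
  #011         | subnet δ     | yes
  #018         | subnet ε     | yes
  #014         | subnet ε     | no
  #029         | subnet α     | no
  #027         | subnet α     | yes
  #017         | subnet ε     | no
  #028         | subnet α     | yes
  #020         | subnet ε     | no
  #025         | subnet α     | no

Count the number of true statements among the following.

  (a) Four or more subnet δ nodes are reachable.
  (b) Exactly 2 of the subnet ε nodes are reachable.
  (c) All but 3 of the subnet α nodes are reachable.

(a) subnet δ: |A| = 5, |A ∩ B| = 3; needs |A ∩ B| ≥ 4 — false.
(b) subnet ε: |A| = 9, |A ∩ B| = 2; needs |A ∩ B| = 2 — true.
(c) subnet α: |A| = 9, |A ∩ B| = 6; needs |A ∖ B| = 3 — true.

2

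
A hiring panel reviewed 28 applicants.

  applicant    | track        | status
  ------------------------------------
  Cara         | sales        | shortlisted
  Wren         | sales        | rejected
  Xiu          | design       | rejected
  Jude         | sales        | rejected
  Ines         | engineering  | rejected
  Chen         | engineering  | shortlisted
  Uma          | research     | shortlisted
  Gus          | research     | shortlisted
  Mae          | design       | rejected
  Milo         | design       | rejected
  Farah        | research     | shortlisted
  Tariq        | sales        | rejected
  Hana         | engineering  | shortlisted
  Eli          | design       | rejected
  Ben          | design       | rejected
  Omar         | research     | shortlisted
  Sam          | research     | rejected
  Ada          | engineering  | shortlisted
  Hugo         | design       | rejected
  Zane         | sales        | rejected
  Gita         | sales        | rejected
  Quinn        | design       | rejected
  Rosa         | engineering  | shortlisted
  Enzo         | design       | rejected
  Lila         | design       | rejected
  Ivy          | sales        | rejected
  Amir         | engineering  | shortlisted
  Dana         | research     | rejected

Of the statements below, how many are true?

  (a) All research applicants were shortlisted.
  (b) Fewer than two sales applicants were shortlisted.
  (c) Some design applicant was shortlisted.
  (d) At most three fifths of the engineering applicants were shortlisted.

(a) research: |A| = 6, |A ∩ B| = 4; needs A ⊆ B, i.e. every element of A is in B (|A ∖ B| = 0) — false.
(b) sales: |A| = 7, |A ∩ B| = 1; needs |A ∩ B| < 2 — true.
(c) design: |A| = 9, |A ∩ B| = 0; needs A ∩ B ≠ ∅ (|A ∩ B| ≥ 1) — false.
(d) engineering: |A| = 6, |A ∩ B| = 5; needs |A ∩ B| / |A| ≤ 3/5 — false.

1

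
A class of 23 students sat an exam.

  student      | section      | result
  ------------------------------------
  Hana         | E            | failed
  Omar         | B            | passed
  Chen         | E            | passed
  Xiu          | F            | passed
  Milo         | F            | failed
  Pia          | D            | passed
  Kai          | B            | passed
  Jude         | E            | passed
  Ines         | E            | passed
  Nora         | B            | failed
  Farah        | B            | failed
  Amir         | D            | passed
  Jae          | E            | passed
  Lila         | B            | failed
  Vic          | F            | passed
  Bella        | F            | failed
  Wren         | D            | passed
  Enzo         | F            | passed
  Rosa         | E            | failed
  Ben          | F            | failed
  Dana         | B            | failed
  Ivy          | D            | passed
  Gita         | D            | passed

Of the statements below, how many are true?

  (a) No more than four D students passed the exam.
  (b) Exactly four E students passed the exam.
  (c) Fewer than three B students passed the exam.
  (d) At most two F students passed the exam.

2

(a) D: |A| = 5, |A ∩ B| = 5; needs |A ∩ B| ≤ 4 — false.
(b) E: |A| = 6, |A ∩ B| = 4; needs |A ∩ B| = 4 — true.
(c) B: |A| = 6, |A ∩ B| = 2; needs |A ∩ B| < 3 — true.
(d) F: |A| = 6, |A ∩ B| = 3; needs |A ∩ B| ≤ 2 — false.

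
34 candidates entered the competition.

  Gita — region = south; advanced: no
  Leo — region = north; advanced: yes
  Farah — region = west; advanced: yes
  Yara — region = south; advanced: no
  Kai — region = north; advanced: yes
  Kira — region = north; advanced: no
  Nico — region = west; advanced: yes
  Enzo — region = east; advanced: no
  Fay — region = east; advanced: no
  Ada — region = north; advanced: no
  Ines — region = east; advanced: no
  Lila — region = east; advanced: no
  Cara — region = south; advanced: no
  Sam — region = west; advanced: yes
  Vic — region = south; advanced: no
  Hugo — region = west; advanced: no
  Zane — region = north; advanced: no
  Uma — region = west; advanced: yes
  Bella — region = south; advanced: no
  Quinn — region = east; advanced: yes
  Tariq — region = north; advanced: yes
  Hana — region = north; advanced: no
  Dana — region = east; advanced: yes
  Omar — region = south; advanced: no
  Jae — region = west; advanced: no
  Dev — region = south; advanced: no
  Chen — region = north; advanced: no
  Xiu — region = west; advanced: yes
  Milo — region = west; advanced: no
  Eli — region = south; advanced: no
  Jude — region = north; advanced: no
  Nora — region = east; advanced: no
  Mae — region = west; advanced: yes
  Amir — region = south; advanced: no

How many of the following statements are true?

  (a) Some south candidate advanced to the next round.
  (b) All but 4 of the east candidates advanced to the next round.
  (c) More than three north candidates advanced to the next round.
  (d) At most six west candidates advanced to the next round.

(a) south: |A| = 9, |A ∩ B| = 0; needs A ∩ B ≠ ∅ (|A ∩ B| ≥ 1) — false.
(b) east: |A| = 7, |A ∩ B| = 2; needs |A ∖ B| = 4 — false.
(c) north: |A| = 9, |A ∩ B| = 3; needs |A ∩ B| > 3 — false.
(d) west: |A| = 9, |A ∩ B| = 6; needs |A ∩ B| ≤ 6 — true.

1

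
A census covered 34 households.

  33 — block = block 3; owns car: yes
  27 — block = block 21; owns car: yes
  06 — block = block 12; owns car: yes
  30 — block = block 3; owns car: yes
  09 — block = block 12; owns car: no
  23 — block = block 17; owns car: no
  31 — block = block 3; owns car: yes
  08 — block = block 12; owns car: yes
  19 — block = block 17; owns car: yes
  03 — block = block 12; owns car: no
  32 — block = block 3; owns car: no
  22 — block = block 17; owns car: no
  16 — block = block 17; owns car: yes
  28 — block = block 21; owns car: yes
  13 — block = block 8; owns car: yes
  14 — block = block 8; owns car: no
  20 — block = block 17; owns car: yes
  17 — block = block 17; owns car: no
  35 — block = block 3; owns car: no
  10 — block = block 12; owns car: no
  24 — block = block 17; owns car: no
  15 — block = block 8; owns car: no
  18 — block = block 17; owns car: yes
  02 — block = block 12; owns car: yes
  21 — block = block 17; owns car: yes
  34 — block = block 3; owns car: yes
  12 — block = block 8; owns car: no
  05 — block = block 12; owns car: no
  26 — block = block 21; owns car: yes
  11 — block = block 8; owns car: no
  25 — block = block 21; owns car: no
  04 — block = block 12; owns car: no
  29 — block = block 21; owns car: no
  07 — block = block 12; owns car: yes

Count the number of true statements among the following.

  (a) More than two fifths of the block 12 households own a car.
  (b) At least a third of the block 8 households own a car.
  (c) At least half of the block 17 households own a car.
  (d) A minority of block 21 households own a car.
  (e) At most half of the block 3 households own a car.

(a) block 12: |A| = 9, |A ∩ B| = 4; needs |A ∩ B| / |A| > 2/5 — true.
(b) block 8: |A| = 5, |A ∩ B| = 1; needs |A ∩ B| / |A| ≥ 1/3 — false.
(c) block 17: |A| = 9, |A ∩ B| = 5; needs |A ∩ B| ≥ |A ∖ B| — true.
(d) block 21: |A| = 5, |A ∩ B| = 3; needs |A ∩ B| < |A ∖ B| — false.
(e) block 3: |A| = 6, |A ∩ B| = 4; needs |A ∩ B| ≤ |A ∖ B| — false.

2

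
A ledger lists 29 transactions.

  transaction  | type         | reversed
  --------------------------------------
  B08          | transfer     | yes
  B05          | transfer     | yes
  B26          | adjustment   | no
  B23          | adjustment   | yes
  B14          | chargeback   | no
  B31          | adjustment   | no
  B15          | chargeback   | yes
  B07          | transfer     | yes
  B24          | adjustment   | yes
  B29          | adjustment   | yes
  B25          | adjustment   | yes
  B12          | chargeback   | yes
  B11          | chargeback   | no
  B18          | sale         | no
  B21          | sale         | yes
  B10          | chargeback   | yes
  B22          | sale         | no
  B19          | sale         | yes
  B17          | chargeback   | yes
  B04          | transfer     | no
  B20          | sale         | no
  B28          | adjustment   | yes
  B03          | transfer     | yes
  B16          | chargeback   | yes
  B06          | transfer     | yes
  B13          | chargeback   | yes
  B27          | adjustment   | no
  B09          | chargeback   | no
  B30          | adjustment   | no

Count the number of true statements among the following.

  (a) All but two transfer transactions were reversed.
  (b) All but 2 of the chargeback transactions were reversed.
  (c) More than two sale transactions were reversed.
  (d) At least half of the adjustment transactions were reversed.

(a) transfer: |A| = 6, |A ∩ B| = 5; needs |A ∖ B| = 2 — false.
(b) chargeback: |A| = 9, |A ∩ B| = 6; needs |A ∖ B| = 2 — false.
(c) sale: |A| = 5, |A ∩ B| = 2; needs |A ∩ B| > 2 — false.
(d) adjustment: |A| = 9, |A ∩ B| = 5; needs |A ∩ B| ≥ |A ∖ B| — true.

1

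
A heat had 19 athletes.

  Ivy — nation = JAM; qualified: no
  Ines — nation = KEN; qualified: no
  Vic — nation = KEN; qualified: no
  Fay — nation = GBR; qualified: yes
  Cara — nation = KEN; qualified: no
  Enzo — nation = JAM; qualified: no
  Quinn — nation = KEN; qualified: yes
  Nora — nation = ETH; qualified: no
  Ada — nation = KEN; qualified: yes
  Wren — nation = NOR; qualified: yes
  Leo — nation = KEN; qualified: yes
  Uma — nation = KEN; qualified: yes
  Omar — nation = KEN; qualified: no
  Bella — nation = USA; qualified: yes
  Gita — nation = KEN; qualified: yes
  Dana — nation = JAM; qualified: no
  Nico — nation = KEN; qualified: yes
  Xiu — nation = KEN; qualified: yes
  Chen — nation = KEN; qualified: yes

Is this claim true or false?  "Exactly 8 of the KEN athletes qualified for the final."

'Exactly 8 of the KEN athletes qualified for the final' holds iff |A ∩ B| = 8.
A (the restrictor) = {Ines, Vic, Cara, Quinn, Ada, Leo, Uma, Omar, Gita, Nico, Xiu, Chen}, |A| = 12.
A ∩ B = {Quinn, Ada, Leo, Uma, Gita, Nico, Xiu, Chen}, so |A ∩ B| = 8.
|A ∩ B| = 8, so the statement is true.

True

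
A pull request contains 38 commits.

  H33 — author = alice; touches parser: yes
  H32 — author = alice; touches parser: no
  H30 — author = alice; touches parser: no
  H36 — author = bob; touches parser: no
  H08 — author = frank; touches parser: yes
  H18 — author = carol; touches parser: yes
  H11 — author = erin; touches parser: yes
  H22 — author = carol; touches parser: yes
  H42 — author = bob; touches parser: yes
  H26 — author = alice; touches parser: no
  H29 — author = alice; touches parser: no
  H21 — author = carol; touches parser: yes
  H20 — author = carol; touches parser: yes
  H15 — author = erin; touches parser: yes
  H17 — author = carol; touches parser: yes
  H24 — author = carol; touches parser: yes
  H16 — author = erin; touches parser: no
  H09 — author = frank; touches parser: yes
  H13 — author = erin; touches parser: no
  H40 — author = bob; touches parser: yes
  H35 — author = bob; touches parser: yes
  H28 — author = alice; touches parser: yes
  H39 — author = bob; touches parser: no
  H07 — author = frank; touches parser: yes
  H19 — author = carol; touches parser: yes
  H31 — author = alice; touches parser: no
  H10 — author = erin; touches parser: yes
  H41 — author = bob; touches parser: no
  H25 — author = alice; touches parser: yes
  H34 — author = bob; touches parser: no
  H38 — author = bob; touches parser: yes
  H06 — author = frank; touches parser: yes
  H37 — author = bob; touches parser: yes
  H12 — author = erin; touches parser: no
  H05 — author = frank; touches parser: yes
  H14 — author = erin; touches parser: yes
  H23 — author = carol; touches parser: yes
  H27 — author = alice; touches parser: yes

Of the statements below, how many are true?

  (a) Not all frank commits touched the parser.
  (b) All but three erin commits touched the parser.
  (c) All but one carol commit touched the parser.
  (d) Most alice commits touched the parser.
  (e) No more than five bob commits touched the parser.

2

(a) frank: |A| = 5, |A ∩ B| = 5; needs A ⊄ B (|A ∖ B| ≥ 1) — false.
(b) erin: |A| = 7, |A ∩ B| = 4; needs |A ∖ B| = 3 — true.
(c) carol: |A| = 8, |A ∩ B| = 8; needs |A ∖ B| = 1 — false.
(d) alice: |A| = 9, |A ∩ B| = 4; needs |A ∩ B| > |A ∖ B| — false.
(e) bob: |A| = 9, |A ∩ B| = 5; needs |A ∩ B| ≤ 5 — true.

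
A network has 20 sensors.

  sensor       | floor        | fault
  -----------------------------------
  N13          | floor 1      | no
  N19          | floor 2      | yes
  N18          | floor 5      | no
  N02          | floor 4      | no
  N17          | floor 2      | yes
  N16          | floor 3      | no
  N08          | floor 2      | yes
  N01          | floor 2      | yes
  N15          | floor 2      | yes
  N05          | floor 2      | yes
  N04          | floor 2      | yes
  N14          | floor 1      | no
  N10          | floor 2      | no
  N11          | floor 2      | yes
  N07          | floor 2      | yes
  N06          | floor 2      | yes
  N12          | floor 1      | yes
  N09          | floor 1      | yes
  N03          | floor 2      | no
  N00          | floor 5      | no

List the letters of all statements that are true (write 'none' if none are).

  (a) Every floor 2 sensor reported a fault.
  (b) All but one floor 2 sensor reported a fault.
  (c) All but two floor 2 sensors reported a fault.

|A| = 12, |A ∩ B| = 10, |A ∖ B| = 2.
(a) A ⊆ B, i.e. every element of A is in B (|A ∖ B| = 0): fails.
(b) |A ∖ B| = 1: fails.
(c) |A ∖ B| = 2: holds.

(c)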